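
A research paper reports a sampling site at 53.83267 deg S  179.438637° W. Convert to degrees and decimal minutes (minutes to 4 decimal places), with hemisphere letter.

53° 49.9602′ S, 179° 26.3182′ W

Latitude: 53° + 0.832670 × 60 = 53° 49.960200′
Longitude: 179° + 0.438637 × 60 = 179° 26.318220′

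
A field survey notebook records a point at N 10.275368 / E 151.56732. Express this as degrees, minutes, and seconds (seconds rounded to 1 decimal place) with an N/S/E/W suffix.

10°16′31.3″ N, 151°34′2.4″ E

φ: 0.275368 × 60 = 16.52208′ → 16′, remainder × 60 = 31.325″
λ: 0.567320 × 60 = 34.03920′ → 34′, remainder × 60 = 2.352″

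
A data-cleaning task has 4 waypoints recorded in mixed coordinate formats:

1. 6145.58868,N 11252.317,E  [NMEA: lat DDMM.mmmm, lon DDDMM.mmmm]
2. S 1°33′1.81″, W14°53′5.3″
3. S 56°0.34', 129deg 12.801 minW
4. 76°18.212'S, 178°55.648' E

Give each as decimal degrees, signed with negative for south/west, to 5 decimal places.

Point 1:
  Lat: split at 2 digits → 61° and 45.58868′; 61 + 45.58868/60 = 61.759811
  N → positive
  Longitude: degrees = first 3 digits = 112, minutes = 52.317; 112 + 52.317/60 = 112.871950
  E ⇒ keep positive
Point 2:
  Latitude: 1 + 33/60 + 1.81/3600 = 1.550503
  S → negative
  Lon: 53′ + 5.3″ = 53.08833′; 14 + 53.08833/60 = 14.884806
  W ⇒ negate
Point 3:
  Latitude: 56 + 0.34/60 = 56.005667
  hemisphere S, so the sign is −
  Longitude: 129 + 12.801/60 = 129.213350
  W ⇒ negate
Point 4:
  φ: 76 + 18.212/60 = 76.303533
  S ⇒ negate
  Longitude: 55.648′ = 0.927467°; total 178.927467
  E ⇒ keep positive

1. 61.75981, 112.87195
2. -1.55050, -14.88481
3. -56.00567, -129.21335
4. -76.30353, 178.92747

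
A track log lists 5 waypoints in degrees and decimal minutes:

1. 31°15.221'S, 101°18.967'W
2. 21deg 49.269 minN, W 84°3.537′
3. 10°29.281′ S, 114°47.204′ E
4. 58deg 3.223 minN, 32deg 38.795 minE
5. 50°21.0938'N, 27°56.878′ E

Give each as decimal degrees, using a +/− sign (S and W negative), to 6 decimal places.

1. -31.253683, -101.316117
2. 21.821150, -84.058950
3. -10.488017, 114.786733
4. 58.053717, 32.646583
5. 50.351563, 27.947967

Point 1:
  Lat: 31 + 15.221/60 = 31.2536833
  S ⇒ negate
  Lon: 18.967′ = 0.316117°; total 101.3161167
  W ⇒ negate
Point 2:
  φ: 49.269′ = 0.821150°; total 21.8211500
  N ⇒ keep positive
  Longitude: 84 + 3.537/60 = 84.0589500
  W → negative
Point 3:
  φ: 10 + 29.281/60 = 10.4880167
  S ⇒ negate
  λ: 47.204′ = 0.786733°; total 114.7867333
  E → positive
Point 4:
  φ: 3.223′ = 0.053717°; total 58.0537167
  N ⇒ keep positive
  λ: 38.795′ = 0.646583°; total 32.6465833
  E ⇒ keep positive
Point 5:
  Latitude: 21.0938′ = 0.351563°; total 50.3515633
  N ⇒ keep positive
  Lon: 27 + 56.878/60 = 27.9479667
  E → positive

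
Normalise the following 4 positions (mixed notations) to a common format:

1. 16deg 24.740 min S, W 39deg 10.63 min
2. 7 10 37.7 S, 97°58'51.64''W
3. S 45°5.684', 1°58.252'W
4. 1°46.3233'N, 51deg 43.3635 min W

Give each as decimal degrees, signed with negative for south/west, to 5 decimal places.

Point 1:
  Lat: 16 + 24.74/60 = 16.412333
  S → negative
  Lon: 10.63′ = 0.177167°; total 39.177167
  hemisphere W, so the sign is −
Point 2:
  Latitude: 7 + 10/60 + 37.7/3600 = 7.177139
  S ⇒ negate
  λ: 97 + 58/60 + 51.64/3600 = 97.981011
  W ⇒ negate
Point 3:
  Latitude: 45 + 5.684/60 = 45.094733
  S ⇒ negate
  λ: 58.252′ = 0.970867°; total 1.970867
  W ⇒ negate
Point 4:
  Latitude: 1 + 46.3233/60 = 1.772055
  N → positive
  Longitude: 43.3635′ = 0.722725°; total 51.722725
  W ⇒ negate

1. -16.41233, -39.17717
2. -7.17714, -97.98101
3. -45.09473, -1.97087
4. 1.77206, -51.72273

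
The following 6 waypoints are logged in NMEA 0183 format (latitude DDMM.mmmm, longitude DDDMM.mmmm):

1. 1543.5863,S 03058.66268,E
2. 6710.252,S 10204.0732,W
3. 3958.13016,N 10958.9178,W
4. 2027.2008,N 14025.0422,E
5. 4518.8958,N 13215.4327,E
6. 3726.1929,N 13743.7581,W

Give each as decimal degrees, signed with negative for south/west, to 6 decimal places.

1. -15.726438, 30.977711
2. -67.170867, -102.067887
3. 39.968836, -109.981963
4. 20.453347, 140.417370
5. 45.314930, 132.257212
6. 37.436548, -137.729302

Point 1:
  φ: split at 2 digits → 15° and 43.5863′; 15 + 43.5863/60 = 15.7264383
  S → negative
  Lon: degrees = first 3 digits = 30, minutes = 58.66268; 30 + 58.66268/60 = 30.9777113
  E → positive
Point 2:
  Lat: split at 2 digits → 67° and 10.252′; 67 + 10.252/60 = 67.1708667
  S → negative
  Lon: degrees = first 3 digits = 102, minutes = 4.0732; 102 + 4.0732/60 = 102.0678867
  W ⇒ negate
Point 3:
  φ: split at 2 digits → 39° and 58.13016′; 39 + 58.13016/60 = 39.9688360
  N → positive
  Lon: degrees = first 3 digits = 109, minutes = 58.9178; 109 + 58.9178/60 = 109.9819633
  W → negative
Point 4:
  Latitude: degrees = first 2 digits = 20, minutes = 27.2008; 20 + 27.2008/60 = 20.4533467
  N ⇒ keep positive
  λ: degrees = first 3 digits = 140, minutes = 25.0422; 140 + 25.0422/60 = 140.4173700
  E ⇒ keep positive
Point 5:
  Lat: split at 2 digits → 45° and 18.8958′; 45 + 18.8958/60 = 45.3149300
  N → positive
  Longitude: degrees = first 3 digits = 132, minutes = 15.4327; 132 + 15.4327/60 = 132.2572117
  E ⇒ keep positive
Point 6:
  Lat: degrees = first 2 digits = 37, minutes = 26.1929; 37 + 26.1929/60 = 37.4365483
  N ⇒ keep positive
  Lon: degrees = first 3 digits = 137, minutes = 43.7581; 137 + 43.7581/60 = 137.7293017
  hemisphere W, so the sign is −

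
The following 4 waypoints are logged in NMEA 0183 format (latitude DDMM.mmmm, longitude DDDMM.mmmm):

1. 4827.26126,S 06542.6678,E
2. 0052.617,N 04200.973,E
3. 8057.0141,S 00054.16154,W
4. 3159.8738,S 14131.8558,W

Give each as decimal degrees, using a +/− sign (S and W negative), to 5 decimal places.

Point 1:
  Lat: split at 2 digits → 48° and 27.26126′; 48 + 27.26126/60 = 48.454354
  hemisphere S, so the sign is −
  λ: split at 3 digits → 065° and 42.6678′; 65 + 42.6678/60 = 65.711130
  E → positive
Point 2:
  φ: degrees = first 2 digits = 0, minutes = 52.617; 0 + 52.617/60 = 0.876950
  N ⇒ keep positive
  Lon: degrees = first 3 digits = 42, minutes = 0.973; 42 + 0.973/60 = 42.016217
  E → positive
Point 3:
  Latitude: degrees = first 2 digits = 80, minutes = 57.0141; 80 + 57.0141/60 = 80.950235
  hemisphere S, so the sign is −
  Longitude: degrees = first 3 digits = 0, minutes = 54.16154; 0 + 54.16154/60 = 0.902692
  W ⇒ negate
Point 4:
  φ: split at 2 digits → 31° and 59.8738′; 31 + 59.8738/60 = 31.997897
  S ⇒ negate
  Longitude: degrees = first 3 digits = 141, minutes = 31.8558; 141 + 31.8558/60 = 141.530930
  W → negative

1. -48.45435, 65.71113
2. 0.87695, 42.01622
3. -80.95024, -0.90269
4. -31.99790, -141.53093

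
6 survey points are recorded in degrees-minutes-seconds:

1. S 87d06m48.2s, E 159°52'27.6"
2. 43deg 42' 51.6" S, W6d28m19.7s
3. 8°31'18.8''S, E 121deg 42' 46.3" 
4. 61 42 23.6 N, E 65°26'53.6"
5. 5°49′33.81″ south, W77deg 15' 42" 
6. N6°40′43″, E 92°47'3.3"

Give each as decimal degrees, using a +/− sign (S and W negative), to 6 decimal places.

Point 1:
  Latitude: 87° + 6/60 + 48.2/3600 = 87 + 0.100000 + 0.013389 = 87.1133889
  S ⇒ negate
  Longitude: 52′ + 27.6″ = 52.46000′; 159 + 52.46000/60 = 159.8743333
  E ⇒ keep positive
Point 2:
  Latitude: 42′ + 51.6″ = 42.86000′; 43 + 42.86000/60 = 43.7143333
  S ⇒ negate
  λ: 6° + 28/60 + 19.7/3600 = 6 + 0.466667 + 0.005472 = 6.4721389
  hemisphere W, so the sign is −
Point 3:
  Lat: 8 + 31/60 + 18.8/3600 = 8.5218889
  hemisphere S, so the sign is −
  Longitude: 42′ + 46.3″ = 42.77167′; 121 + 42.77167/60 = 121.7128611
  E → positive
Point 4:
  φ: 61 + 42/60 + 23.6/3600 = 61.7065556
  N ⇒ keep positive
  λ: 26′ + 53.6″ = 26.89333′; 65 + 26.89333/60 = 65.4482222
  E ⇒ keep positive
Point 5:
  φ: 5° + 49/60 + 33.81/3600 = 5 + 0.816667 + 0.009392 = 5.8260583
  S → negative
  Lon: 77° + 15/60 + 42/3600 = 77 + 0.250000 + 0.011667 = 77.2616667
  hemisphere W, so the sign is −
Point 6:
  φ: 6 + 40/60 + 43/3600 = 6.6786111
  N → positive
  Lon: 92 + 47/60 + 3.3/3600 = 92.7842500
  E ⇒ keep positive

1. -87.113389, 159.874333
2. -43.714333, -6.472139
3. -8.521889, 121.712861
4. 61.706556, 65.448222
5. -5.826058, -77.261667
6. 6.678611, 92.784250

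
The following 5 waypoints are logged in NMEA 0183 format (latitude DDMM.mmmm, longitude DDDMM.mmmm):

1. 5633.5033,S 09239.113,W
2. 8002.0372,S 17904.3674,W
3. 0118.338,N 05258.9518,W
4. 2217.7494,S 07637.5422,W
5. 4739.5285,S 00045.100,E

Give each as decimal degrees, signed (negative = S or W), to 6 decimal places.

Point 1:
  Lat: degrees = first 2 digits = 56, minutes = 33.5033; 56 + 33.5033/60 = 56.5583883
  S ⇒ negate
  Longitude: split at 3 digits → 092° and 39.113′; 92 + 39.113/60 = 92.6518833
  hemisphere W, so the sign is −
Point 2:
  φ: split at 2 digits → 80° and 2.0372′; 80 + 2.0372/60 = 80.0339533
  hemisphere S, so the sign is −
  Lon: degrees = first 3 digits = 179, minutes = 4.3674; 179 + 4.3674/60 = 179.0727900
  hemisphere W, so the sign is −
Point 3:
  φ: degrees = first 2 digits = 1, minutes = 18.338; 1 + 18.338/60 = 1.3056333
  N ⇒ keep positive
  Lon: split at 3 digits → 052° and 58.9518′; 52 + 58.9518/60 = 52.9825300
  W → negative
Point 4:
  φ: degrees = first 2 digits = 22, minutes = 17.7494; 22 + 17.7494/60 = 22.2958233
  hemisphere S, so the sign is −
  Lon: split at 3 digits → 076° and 37.5422′; 76 + 37.5422/60 = 76.6257033
  W ⇒ negate
Point 5:
  Latitude: split at 2 digits → 47° and 39.5285′; 47 + 39.5285/60 = 47.6588083
  S ⇒ negate
  Lon: split at 3 digits → 000° and 45.1′; 0 + 45.1/60 = 0.7516667
  E → positive

1. -56.558388, -92.651883
2. -80.033953, -179.072790
3. 1.305633, -52.982530
4. -22.295823, -76.625703
5. -47.658808, 0.751667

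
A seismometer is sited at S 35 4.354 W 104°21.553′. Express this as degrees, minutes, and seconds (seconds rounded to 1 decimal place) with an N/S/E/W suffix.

φ: 4.35400′ → 4′ and 0.35400 × 60 = 21.240″
Lon: 21.55300′ → 21′ and 0.55300 × 60 = 33.180″

35°04′21.2″ S, 104°21′33.2″ W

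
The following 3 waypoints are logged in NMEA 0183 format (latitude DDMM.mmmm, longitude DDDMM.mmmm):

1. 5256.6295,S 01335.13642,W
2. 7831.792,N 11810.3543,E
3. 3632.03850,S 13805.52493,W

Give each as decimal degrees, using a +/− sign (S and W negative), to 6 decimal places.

1. -52.943825, -13.585607
2. 78.529867, 118.172572
3. -36.533975, -138.092082

Point 1:
  φ: degrees = first 2 digits = 52, minutes = 56.6295; 52 + 56.6295/60 = 52.9438250
  S ⇒ negate
  Lon: split at 3 digits → 013° and 35.13642′; 13 + 35.13642/60 = 13.5856070
  W → negative
Point 2:
  Latitude: degrees = first 2 digits = 78, minutes = 31.792; 78 + 31.792/60 = 78.5298667
  N ⇒ keep positive
  λ: split at 3 digits → 118° and 10.3543′; 118 + 10.3543/60 = 118.1725717
  E ⇒ keep positive
Point 3:
  Lat: split at 2 digits → 36° and 32.0385′; 36 + 32.0385/60 = 36.5339750
  S ⇒ negate
  Longitude: split at 3 digits → 138° and 5.52493′; 138 + 5.52493/60 = 138.0920822
  W ⇒ negate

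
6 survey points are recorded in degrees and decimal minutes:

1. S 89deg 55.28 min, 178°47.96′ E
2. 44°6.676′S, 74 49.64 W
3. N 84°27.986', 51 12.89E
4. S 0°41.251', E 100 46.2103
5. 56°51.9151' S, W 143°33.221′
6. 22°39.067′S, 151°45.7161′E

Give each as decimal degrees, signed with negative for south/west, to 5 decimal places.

Point 1:
  Lat: 55.28′ = 0.921333°; total 89.921333
  hemisphere S, so the sign is −
  Lon: 178 + 47.96/60 = 178.799333
  E ⇒ keep positive
Point 2:
  φ: 6.676′ = 0.111267°; total 44.111267
  S ⇒ negate
  Lon: 74 + 49.64/60 = 74.827333
  hemisphere W, so the sign is −
Point 3:
  Latitude: 84 + 27.986/60 = 84.466433
  N ⇒ keep positive
  Longitude: 51 + 12.89/60 = 51.214833
  E → positive
Point 4:
  φ: 41.251′ = 0.687517°; total 0.687517
  S → negative
  Longitude: 46.2103′ = 0.770172°; total 100.770172
  E → positive
Point 5:
  Latitude: 56 + 51.9151/60 = 56.865252
  S → negative
  Longitude: 33.221′ = 0.553683°; total 143.553683
  hemisphere W, so the sign is −
Point 6:
  Lat: 39.067′ = 0.651117°; total 22.651117
  hemisphere S, so the sign is −
  λ: 151 + 45.7161/60 = 151.761935
  E ⇒ keep positive

1. -89.92133, 178.79933
2. -44.11127, -74.82733
3. 84.46643, 51.21483
4. -0.68752, 100.77017
5. -56.86525, -143.55368
6. -22.65112, 151.76194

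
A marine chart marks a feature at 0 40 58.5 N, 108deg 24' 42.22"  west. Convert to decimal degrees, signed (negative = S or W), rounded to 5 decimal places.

φ: 40′ + 58.5″ = 40.97500′; 0 + 40.97500/60 = 0.682917
N → positive
Lon: 108° + 24/60 + 42.22/3600 = 108 + 0.400000 + 0.011728 = 108.411728
W → negative

0.68292, -108.41173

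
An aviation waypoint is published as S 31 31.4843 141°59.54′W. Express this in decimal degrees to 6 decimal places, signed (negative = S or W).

-31.524738, -141.992333

φ: 31 + 31.4843/60 = 31.5247383
S → negative
Longitude: 141 + 59.54/60 = 141.9923333
W ⇒ negate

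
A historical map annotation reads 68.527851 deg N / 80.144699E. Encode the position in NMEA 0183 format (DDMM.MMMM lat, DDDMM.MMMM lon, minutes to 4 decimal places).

6831.6711,N / 08008.6819,E

Latitude: 68° + 0.527851 × 60 = 68° 31.671060′
Lon: 80° + 0.144699 × 60 = 80° 8.681940′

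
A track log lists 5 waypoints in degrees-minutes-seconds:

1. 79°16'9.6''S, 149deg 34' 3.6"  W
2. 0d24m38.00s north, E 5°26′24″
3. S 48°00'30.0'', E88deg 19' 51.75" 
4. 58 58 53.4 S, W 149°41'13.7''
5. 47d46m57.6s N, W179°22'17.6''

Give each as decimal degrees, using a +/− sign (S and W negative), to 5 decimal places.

1. -79.26933, -149.56767
2. 0.41056, 5.44000
3. -48.00833, 88.33104
4. -58.98150, -149.68714
5. 47.78267, -179.37156

Point 1:
  Lat: 16′ + 9.6″ = 16.16000′; 79 + 16.16000/60 = 79.269333
  hemisphere S, so the sign is −
  Lon: 34′ + 3.6″ = 34.06000′; 149 + 34.06000/60 = 149.567667
  W → negative
Point 2:
  Lat: 24′ + 38″ = 24.63333′; 0 + 24.63333/60 = 0.410556
  N ⇒ keep positive
  Lon: 26′ + 24″ = 26.40000′; 5 + 26.40000/60 = 5.440000
  E ⇒ keep positive
Point 3:
  Latitude: 0′ + 30″ = 0.50000′; 48 + 0.50000/60 = 48.008333
  S ⇒ negate
  Longitude: 88 + 19/60 + 51.75/3600 = 88.331042
  E ⇒ keep positive
Point 4:
  φ: 58° + 58/60 + 53.4/3600 = 58 + 0.966667 + 0.014833 = 58.981500
  S → negative
  Lon: 149° + 41/60 + 13.7/3600 = 149 + 0.683333 + 0.003806 = 149.687139
  W → negative
Point 5:
  Lat: 46′ + 57.6″ = 46.96000′; 47 + 46.96000/60 = 47.782667
  N → positive
  Lon: 179° + 22/60 + 17.6/3600 = 179 + 0.366667 + 0.004889 = 179.371556
  W ⇒ negate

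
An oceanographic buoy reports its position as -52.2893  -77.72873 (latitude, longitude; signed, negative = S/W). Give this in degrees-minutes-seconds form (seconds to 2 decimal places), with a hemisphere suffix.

Latitude is negative → S; |value| = 52.289300
Lat: 0.289300° → 17.35800′; 0.35800 × 60 = 21.4800″
Longitude is negative → W; |value| = 77.728730
Lon: whole degrees 77; 43.72380′ → 43′ and 43.4280″

52°17′21.48″ S, 77°43′43.43″ W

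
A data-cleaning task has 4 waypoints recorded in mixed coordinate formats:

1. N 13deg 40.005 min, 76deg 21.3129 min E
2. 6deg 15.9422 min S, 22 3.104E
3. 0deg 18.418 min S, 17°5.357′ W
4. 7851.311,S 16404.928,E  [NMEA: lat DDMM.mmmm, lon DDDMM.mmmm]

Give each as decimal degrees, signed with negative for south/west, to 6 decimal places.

1. 13.666750, 76.355215
2. -6.265703, 22.051733
3. -0.306967, -17.089283
4. -78.855183, 164.082133

Point 1:
  φ: 13 + 40.005/60 = 13.6667500
  N ⇒ keep positive
  Lon: 21.3129′ = 0.355215°; total 76.3552150
  E ⇒ keep positive
Point 2:
  Latitude: 15.9422′ = 0.265703°; total 6.2657033
  hemisphere S, so the sign is −
  Lon: 22 + 3.104/60 = 22.0517333
  E → positive
Point 3:
  φ: 0 + 18.418/60 = 0.3069667
  hemisphere S, so the sign is −
  λ: 17 + 5.357/60 = 17.0892833
  hemisphere W, so the sign is −
Point 4:
  Latitude: degrees = first 2 digits = 78, minutes = 51.311; 78 + 51.311/60 = 78.8551833
  S → negative
  Longitude: degrees = first 3 digits = 164, minutes = 4.928; 164 + 4.928/60 = 164.0821333
  E ⇒ keep positive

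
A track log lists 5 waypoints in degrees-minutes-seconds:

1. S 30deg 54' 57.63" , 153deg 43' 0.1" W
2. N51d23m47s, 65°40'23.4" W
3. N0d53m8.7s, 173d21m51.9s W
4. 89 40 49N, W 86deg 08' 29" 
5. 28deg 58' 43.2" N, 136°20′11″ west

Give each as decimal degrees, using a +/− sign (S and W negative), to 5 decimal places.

1. -30.91601, -153.71669
2. 51.39639, -65.67317
3. 0.88575, -173.36442
4. 89.68028, -86.14139
5. 28.97867, -136.33639

Point 1:
  Latitude: 30° + 54/60 + 57.63/3600 = 30 + 0.900000 + 0.016008 = 30.916008
  S ⇒ negate
  λ: 153 + 43/60 + 0.1/3600 = 153.716694
  W → negative
Point 2:
  Lat: 51° + 23/60 + 47/3600 = 51 + 0.383333 + 0.013056 = 51.396389
  N ⇒ keep positive
  Lon: 65° + 40/60 + 23.4/3600 = 65 + 0.666667 + 0.006500 = 65.673167
  W → negative
Point 3:
  Latitude: 53′ + 8.7″ = 53.14500′; 0 + 53.14500/60 = 0.885750
  N → positive
  Lon: 173 + 21/60 + 51.9/3600 = 173.364417
  W ⇒ negate
Point 4:
  Lat: 89° + 40/60 + 49/3600 = 89 + 0.666667 + 0.013611 = 89.680278
  N ⇒ keep positive
  Lon: 86° + 8/60 + 29/3600 = 86 + 0.133333 + 0.008056 = 86.141389
  W ⇒ negate
Point 5:
  Latitude: 28 + 58/60 + 43.2/3600 = 28.978667
  N → positive
  λ: 136 + 20/60 + 11/3600 = 136.336389
  hemisphere W, so the sign is −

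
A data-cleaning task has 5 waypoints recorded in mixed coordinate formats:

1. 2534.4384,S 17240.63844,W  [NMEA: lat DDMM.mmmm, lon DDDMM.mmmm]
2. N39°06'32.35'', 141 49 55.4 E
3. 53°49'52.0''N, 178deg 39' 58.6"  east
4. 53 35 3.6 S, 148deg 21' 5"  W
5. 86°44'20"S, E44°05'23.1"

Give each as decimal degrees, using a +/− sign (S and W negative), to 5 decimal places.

1. -25.57397, -172.67731
2. 39.10899, 141.83206
3. 53.83111, 178.66628
4. -53.58433, -148.35139
5. -86.73889, 44.08975

Point 1:
  Lat: split at 2 digits → 25° and 34.4384′; 25 + 34.4384/60 = 25.573973
  S → negative
  Longitude: split at 3 digits → 172° and 40.63844′; 172 + 40.63844/60 = 172.677307
  hemisphere W, so the sign is −
Point 2:
  φ: 39 + 6/60 + 32.35/3600 = 39.108986
  N → positive
  Longitude: 49′ + 55.4″ = 49.92333′; 141 + 49.92333/60 = 141.832056
  E → positive
Point 3:
  Lat: 49′ + 52″ = 49.86667′; 53 + 49.86667/60 = 53.831111
  N → positive
  λ: 178 + 39/60 + 58.6/3600 = 178.666278
  E → positive
Point 4:
  Lat: 53 + 35/60 + 3.6/3600 = 53.584333
  S ⇒ negate
  λ: 148° + 21/60 + 5/3600 = 148 + 0.350000 + 0.001389 = 148.351389
  W ⇒ negate
Point 5:
  φ: 86 + 44/60 + 20/3600 = 86.738889
  S → negative
  λ: 44° + 5/60 + 23.1/3600 = 44 + 0.083333 + 0.006417 = 44.089750
  E → positive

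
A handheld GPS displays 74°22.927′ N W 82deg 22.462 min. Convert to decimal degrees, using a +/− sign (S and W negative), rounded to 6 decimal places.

φ: 74 + 22.927/60 = 74.3821167
N ⇒ keep positive
Lon: 22.462′ = 0.374367°; total 82.3743667
W → negative

74.382117, -82.374367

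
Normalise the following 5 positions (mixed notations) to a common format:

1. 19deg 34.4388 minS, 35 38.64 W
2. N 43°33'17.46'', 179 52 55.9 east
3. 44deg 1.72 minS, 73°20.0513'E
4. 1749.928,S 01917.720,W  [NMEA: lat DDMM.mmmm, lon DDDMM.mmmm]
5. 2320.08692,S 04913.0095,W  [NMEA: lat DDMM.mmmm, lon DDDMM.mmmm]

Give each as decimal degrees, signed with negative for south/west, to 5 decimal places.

Point 1:
  Latitude: 34.4388′ = 0.573980°; total 19.573980
  S → negative
  Lon: 38.64′ = 0.644000°; total 35.644000
  W ⇒ negate
Point 2:
  Latitude: 43° + 33/60 + 17.46/3600 = 43 + 0.550000 + 0.004850 = 43.554850
  N ⇒ keep positive
  Lon: 179° + 52/60 + 55.9/3600 = 179 + 0.866667 + 0.015528 = 179.882194
  E ⇒ keep positive
Point 3:
  φ: 44 + 1.72/60 = 44.028667
  S → negative
  Longitude: 20.0513′ = 0.334188°; total 73.334188
  E ⇒ keep positive
Point 4:
  Latitude: split at 2 digits → 17° and 49.928′; 17 + 49.928/60 = 17.832133
  S → negative
  Lon: degrees = first 3 digits = 19, minutes = 17.72; 19 + 17.72/60 = 19.295333
  W → negative
Point 5:
  Latitude: degrees = first 2 digits = 23, minutes = 20.08692; 23 + 20.08692/60 = 23.334782
  S ⇒ negate
  λ: split at 3 digits → 049° and 13.0095′; 49 + 13.0095/60 = 49.216825
  hemisphere W, so the sign is −

1. -19.57398, -35.64400
2. 43.55485, 179.88219
3. -44.02867, 73.33419
4. -17.83213, -19.29533
5. -23.33478, -49.21683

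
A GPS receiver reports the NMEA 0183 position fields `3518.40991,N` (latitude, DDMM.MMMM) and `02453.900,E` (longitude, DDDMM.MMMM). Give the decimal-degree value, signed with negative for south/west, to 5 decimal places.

35.30683, 24.89833

φ: split at 2 digits → 35° and 18.40991′; 35 + 18.40991/60 = 35.306832
N → positive
λ: degrees = first 3 digits = 24, minutes = 53.9; 24 + 53.9/60 = 24.898333
E → positive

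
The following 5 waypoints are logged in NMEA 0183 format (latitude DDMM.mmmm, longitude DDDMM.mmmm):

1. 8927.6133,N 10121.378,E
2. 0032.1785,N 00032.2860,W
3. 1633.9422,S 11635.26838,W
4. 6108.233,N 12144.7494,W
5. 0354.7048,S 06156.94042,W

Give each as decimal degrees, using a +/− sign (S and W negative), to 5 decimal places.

Point 1:
  Lat: degrees = first 2 digits = 89, minutes = 27.6133; 89 + 27.6133/60 = 89.460222
  N ⇒ keep positive
  λ: split at 3 digits → 101° and 21.378′; 101 + 21.378/60 = 101.356300
  E ⇒ keep positive
Point 2:
  Lat: split at 2 digits → 00° and 32.1785′; 0 + 32.1785/60 = 0.536308
  N → positive
  Longitude: split at 3 digits → 000° and 32.286′; 0 + 32.286/60 = 0.538100
  hemisphere W, so the sign is −
Point 3:
  φ: split at 2 digits → 16° and 33.9422′; 16 + 33.9422/60 = 16.565703
  hemisphere S, so the sign is −
  Lon: degrees = first 3 digits = 116, minutes = 35.26838; 116 + 35.26838/60 = 116.587806
  hemisphere W, so the sign is −
Point 4:
  φ: degrees = first 2 digits = 61, minutes = 8.233; 61 + 8.233/60 = 61.137217
  N ⇒ keep positive
  Longitude: split at 3 digits → 121° and 44.7494′; 121 + 44.7494/60 = 121.745823
  W → negative
Point 5:
  Latitude: split at 2 digits → 03° and 54.7048′; 3 + 54.7048/60 = 3.911747
  S → negative
  Longitude: degrees = first 3 digits = 61, minutes = 56.94042; 61 + 56.94042/60 = 61.949007
  hemisphere W, so the sign is −

1. 89.46022, 101.35630
2. 0.53631, -0.53810
3. -16.56570, -116.58781
4. 61.13722, -121.74582
5. -3.91175, -61.94901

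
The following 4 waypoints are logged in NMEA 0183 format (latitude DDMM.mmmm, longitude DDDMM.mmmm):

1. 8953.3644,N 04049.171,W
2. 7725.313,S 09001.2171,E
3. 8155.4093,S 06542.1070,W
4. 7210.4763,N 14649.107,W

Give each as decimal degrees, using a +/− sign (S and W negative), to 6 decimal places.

Point 1:
  φ: split at 2 digits → 89° and 53.3644′; 89 + 53.3644/60 = 89.8894067
  N ⇒ keep positive
  Lon: degrees = first 3 digits = 40, minutes = 49.171; 40 + 49.171/60 = 40.8195167
  W → negative
Point 2:
  Lat: split at 2 digits → 77° and 25.313′; 77 + 25.313/60 = 77.4218833
  S ⇒ negate
  Longitude: split at 3 digits → 090° and 1.2171′; 90 + 1.2171/60 = 90.0202850
  E → positive
Point 3:
  Lat: degrees = first 2 digits = 81, minutes = 55.4093; 81 + 55.4093/60 = 81.9234883
  hemisphere S, so the sign is −
  Lon: degrees = first 3 digits = 65, minutes = 42.107; 65 + 42.107/60 = 65.7017833
  hemisphere W, so the sign is −
Point 4:
  Lat: split at 2 digits → 72° and 10.4763′; 72 + 10.4763/60 = 72.1746050
  N ⇒ keep positive
  λ: split at 3 digits → 146° and 49.107′; 146 + 49.107/60 = 146.8184500
  hemisphere W, so the sign is −

1. 89.889407, -40.819517
2. -77.421883, 90.020285
3. -81.923488, -65.701783
4. 72.174605, -146.818450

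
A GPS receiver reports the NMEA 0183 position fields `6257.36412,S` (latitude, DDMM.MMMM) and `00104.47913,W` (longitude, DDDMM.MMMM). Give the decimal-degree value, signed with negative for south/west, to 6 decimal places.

Lat: degrees = first 2 digits = 62, minutes = 57.36412; 62 + 57.36412/60 = 62.9560687
hemisphere S, so the sign is −
λ: split at 3 digits → 001° and 4.47913′; 1 + 4.47913/60 = 1.0746522
W ⇒ negate

-62.956069, -1.074652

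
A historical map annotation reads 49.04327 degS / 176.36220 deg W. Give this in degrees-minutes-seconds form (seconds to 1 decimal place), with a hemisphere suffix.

49°02′35.8″ S, 176°21′43.9″ W

Lat: whole degrees 49; 2.59620′ → 2′ and 35.772″
Lon: whole degrees 176; 21.73200′ → 21′ and 43.920″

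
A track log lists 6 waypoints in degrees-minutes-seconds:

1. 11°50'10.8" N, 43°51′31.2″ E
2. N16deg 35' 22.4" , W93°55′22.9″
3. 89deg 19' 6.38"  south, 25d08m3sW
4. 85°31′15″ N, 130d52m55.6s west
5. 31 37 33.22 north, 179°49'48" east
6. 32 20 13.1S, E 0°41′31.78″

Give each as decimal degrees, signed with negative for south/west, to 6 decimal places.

1. 11.836333, 43.858667
2. 16.589556, -93.923028
3. -89.318439, -25.134167
4. 85.520833, -130.882111
5. 31.625894, 179.830000
6. -32.336972, 0.692161

Point 1:
  Latitude: 11 + 50/60 + 10.8/3600 = 11.8363333
  N → positive
  Longitude: 43 + 51/60 + 31.2/3600 = 43.8586667
  E ⇒ keep positive
Point 2:
  Lat: 16° + 35/60 + 22.4/3600 = 16 + 0.583333 + 0.006222 = 16.5895556
  N ⇒ keep positive
  Longitude: 93° + 55/60 + 22.9/3600 = 93 + 0.916667 + 0.006361 = 93.9230278
  hemisphere W, so the sign is −
Point 3:
  Latitude: 89 + 19/60 + 6.38/3600 = 89.3184389
  hemisphere S, so the sign is −
  Lon: 8′ + 3″ = 8.05000′; 25 + 8.05000/60 = 25.1341667
  W → negative
Point 4:
  Lat: 85° + 31/60 + 15/3600 = 85 + 0.516667 + 0.004167 = 85.5208333
  N → positive
  λ: 130° + 52/60 + 55.6/3600 = 130 + 0.866667 + 0.015444 = 130.8821111
  W → negative
Point 5:
  Latitude: 31 + 37/60 + 33.22/3600 = 31.6258944
  N → positive
  Longitude: 49′ + 48″ = 49.80000′; 179 + 49.80000/60 = 179.8300000
  E → positive
Point 6:
  φ: 32° + 20/60 + 13.1/3600 = 32 + 0.333333 + 0.003639 = 32.3369722
  S → negative
  λ: 0° + 41/60 + 31.78/3600 = 0 + 0.683333 + 0.008828 = 0.6921611
  E → positive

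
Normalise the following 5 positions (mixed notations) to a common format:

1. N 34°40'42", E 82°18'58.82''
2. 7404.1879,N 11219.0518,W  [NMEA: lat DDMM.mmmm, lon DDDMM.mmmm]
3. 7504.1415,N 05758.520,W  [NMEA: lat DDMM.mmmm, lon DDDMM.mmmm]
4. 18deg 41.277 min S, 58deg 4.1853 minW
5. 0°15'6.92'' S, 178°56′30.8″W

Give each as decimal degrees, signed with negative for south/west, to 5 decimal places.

1. 34.67833, 82.31634
2. 74.06980, -112.31753
3. 75.06903, -57.97533
4. -18.68795, -58.06976
5. -0.25192, -178.94189

Point 1:
  Lat: 34° + 40/60 + 42/3600 = 34 + 0.666667 + 0.011667 = 34.678333
  N → positive
  Longitude: 82 + 18/60 + 58.82/3600 = 82.316339
  E → positive
Point 2:
  Lat: degrees = first 2 digits = 74, minutes = 4.1879; 74 + 4.1879/60 = 74.069798
  N ⇒ keep positive
  Longitude: degrees = first 3 digits = 112, minutes = 19.0518; 112 + 19.0518/60 = 112.317530
  hemisphere W, so the sign is −
Point 3:
  φ: degrees = first 2 digits = 75, minutes = 4.1415; 75 + 4.1415/60 = 75.069025
  N ⇒ keep positive
  Longitude: split at 3 digits → 057° and 58.52′; 57 + 58.52/60 = 57.975333
  W ⇒ negate
Point 4:
  φ: 41.277′ = 0.687950°; total 18.687950
  S → negative
  Lon: 58 + 4.1853/60 = 58.069755
  hemisphere W, so the sign is −
Point 5:
  Latitude: 0 + 15/60 + 6.92/3600 = 0.251922
  S → negative
  Lon: 178 + 56/60 + 30.8/3600 = 178.941889
  W ⇒ negate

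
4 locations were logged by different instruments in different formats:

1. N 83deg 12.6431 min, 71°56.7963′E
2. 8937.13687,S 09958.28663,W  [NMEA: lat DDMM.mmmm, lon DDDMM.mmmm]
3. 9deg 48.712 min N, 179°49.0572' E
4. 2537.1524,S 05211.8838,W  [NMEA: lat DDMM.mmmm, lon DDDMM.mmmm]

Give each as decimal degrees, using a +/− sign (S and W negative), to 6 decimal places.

Point 1:
  Lat: 12.6431′ = 0.210718°; total 83.2107183
  N → positive
  Longitude: 71 + 56.7963/60 = 71.9466050
  E → positive
Point 2:
  Lat: split at 2 digits → 89° and 37.13687′; 89 + 37.13687/60 = 89.6189478
  S ⇒ negate
  Longitude: degrees = first 3 digits = 99, minutes = 58.28663; 99 + 58.28663/60 = 99.9714438
  W ⇒ negate
Point 3:
  Latitude: 48.712′ = 0.811867°; total 9.8118667
  N → positive
  Lon: 49.0572′ = 0.817620°; total 179.8176200
  E → positive
Point 4:
  Lat: split at 2 digits → 25° and 37.1524′; 25 + 37.1524/60 = 25.6192067
  hemisphere S, so the sign is −
  λ: split at 3 digits → 052° and 11.8838′; 52 + 11.8838/60 = 52.1980633
  W ⇒ negate

1. 83.210718, 71.946605
2. -89.618948, -99.971444
3. 9.811867, 179.817620
4. -25.619207, -52.198063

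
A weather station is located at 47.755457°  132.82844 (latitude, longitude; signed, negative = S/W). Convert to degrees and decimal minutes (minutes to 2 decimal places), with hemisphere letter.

Lat: fractional part 0.755457 → 45.3274 minutes
λ: 132° + 0.828440 × 60 = 132° 49.7064′

47° 45.33′ N, 132° 49.71′ E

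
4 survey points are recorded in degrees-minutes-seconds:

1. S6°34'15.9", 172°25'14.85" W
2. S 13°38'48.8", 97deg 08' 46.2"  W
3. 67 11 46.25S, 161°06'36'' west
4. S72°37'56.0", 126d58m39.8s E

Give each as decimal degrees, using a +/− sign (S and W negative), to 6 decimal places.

Point 1:
  Latitude: 34′ + 15.9″ = 34.26500′; 6 + 34.26500/60 = 6.5710833
  S ⇒ negate
  Lon: 172 + 25/60 + 14.85/3600 = 172.4207917
  hemisphere W, so the sign is −
Point 2:
  Lat: 13° + 38/60 + 48.8/3600 = 13 + 0.633333 + 0.013556 = 13.6468889
  S ⇒ negate
  Lon: 8′ + 46.2″ = 8.77000′; 97 + 8.77000/60 = 97.1461667
  W → negative
Point 3:
  Latitude: 11′ + 46.25″ = 11.77083′; 67 + 11.77083/60 = 67.1961806
  S ⇒ negate
  Longitude: 6′ + 36″ = 6.60000′; 161 + 6.60000/60 = 161.1100000
  W → negative
Point 4:
  Latitude: 37′ + 56″ = 37.93333′; 72 + 37.93333/60 = 72.6322222
  S ⇒ negate
  λ: 126 + 58/60 + 39.8/3600 = 126.9777222
  E ⇒ keep positive

1. -6.571083, -172.420792
2. -13.646889, -97.146167
3. -67.196181, -161.110000
4. -72.632222, 126.977722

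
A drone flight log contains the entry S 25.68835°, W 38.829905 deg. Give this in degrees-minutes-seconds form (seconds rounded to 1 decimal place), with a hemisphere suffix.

φ: 0.688350 × 60 = 41.30100′ → 41′, remainder × 60 = 18.060″
Lon: 0.829905° → 49.79430′; 0.79430 × 60 = 47.658″

25°41′18.1″ S, 38°49′47.7″ W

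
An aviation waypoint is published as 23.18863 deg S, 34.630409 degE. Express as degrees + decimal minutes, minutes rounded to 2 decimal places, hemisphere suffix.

φ: minutes = (23.188630 − 23) × 60 = 11.3178
Lon: fractional part 0.630409 → 37.8245 minutes

23° 11.32′ S, 34° 37.82′ E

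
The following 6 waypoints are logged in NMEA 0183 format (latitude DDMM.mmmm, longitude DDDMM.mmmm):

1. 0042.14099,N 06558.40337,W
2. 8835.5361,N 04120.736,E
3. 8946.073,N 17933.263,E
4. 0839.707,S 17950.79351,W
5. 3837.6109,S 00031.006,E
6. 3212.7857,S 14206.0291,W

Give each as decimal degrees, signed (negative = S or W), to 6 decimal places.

1. 0.702350, -65.973390
2. 88.592268, 41.345600
3. 89.767883, 179.554383
4. -8.661783, -179.846559
5. -38.626848, 0.516767
6. -32.213095, -142.100485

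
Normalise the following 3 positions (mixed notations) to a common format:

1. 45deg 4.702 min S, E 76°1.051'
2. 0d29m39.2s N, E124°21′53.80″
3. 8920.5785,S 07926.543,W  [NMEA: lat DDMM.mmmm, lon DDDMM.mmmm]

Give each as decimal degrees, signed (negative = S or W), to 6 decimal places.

Point 1:
  Latitude: 45 + 4.702/60 = 45.0783667
  hemisphere S, so the sign is −
  λ: 1.051′ = 0.017517°; total 76.0175167
  E → positive
Point 2:
  Lat: 0° + 29/60 + 39.2/3600 = 0 + 0.483333 + 0.010889 = 0.4942222
  N → positive
  Lon: 21′ + 53.8″ = 21.89667′; 124 + 21.89667/60 = 124.3649444
  E ⇒ keep positive
Point 3:
  φ: split at 2 digits → 89° and 20.5785′; 89 + 20.5785/60 = 89.3429750
  hemisphere S, so the sign is −
  λ: split at 3 digits → 079° and 26.543′; 79 + 26.543/60 = 79.4423833
  W ⇒ negate

1. -45.078367, 76.017517
2. 0.494222, 124.364944
3. -89.342975, -79.442383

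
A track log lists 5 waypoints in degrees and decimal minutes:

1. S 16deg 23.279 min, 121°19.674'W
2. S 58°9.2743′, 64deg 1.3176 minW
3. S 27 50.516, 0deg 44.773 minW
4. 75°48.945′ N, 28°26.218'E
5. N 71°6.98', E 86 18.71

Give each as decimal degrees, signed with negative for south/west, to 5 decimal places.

1. -16.38798, -121.32790
2. -58.15457, -64.02196
3. -27.84193, -0.74622
4. 75.81575, 28.43697
5. 71.11633, 86.31183

Point 1:
  φ: 23.279′ = 0.387983°; total 16.387983
  S → negative
  Longitude: 19.674′ = 0.327900°; total 121.327900
  W → negative
Point 2:
  Latitude: 58 + 9.2743/60 = 58.154572
  S → negative
  λ: 1.3176′ = 0.021960°; total 64.021960
  W → negative
Point 3:
  Lat: 27 + 50.516/60 = 27.841933
  hemisphere S, so the sign is −
  λ: 0 + 44.773/60 = 0.746217
  W → negative
Point 4:
  φ: 48.945′ = 0.815750°; total 75.815750
  N ⇒ keep positive
  λ: 26.218′ = 0.436967°; total 28.436967
  E → positive
Point 5:
  φ: 71 + 6.98/60 = 71.116333
  N → positive
  Longitude: 86 + 18.71/60 = 86.311833
  E → positive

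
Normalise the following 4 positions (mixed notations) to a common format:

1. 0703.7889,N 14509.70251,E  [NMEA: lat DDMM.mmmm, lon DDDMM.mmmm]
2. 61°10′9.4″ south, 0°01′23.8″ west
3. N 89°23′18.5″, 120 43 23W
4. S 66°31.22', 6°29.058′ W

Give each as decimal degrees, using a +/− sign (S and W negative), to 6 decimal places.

1. 7.063148, 145.161709
2. -61.169278, -0.023278
3. 89.388472, -120.723056
4. -66.520333, -6.484300

Point 1:
  Lat: degrees = first 2 digits = 7, minutes = 3.7889; 7 + 3.7889/60 = 7.0631483
  N → positive
  Lon: degrees = first 3 digits = 145, minutes = 9.70251; 145 + 9.70251/60 = 145.1617085
  E → positive
Point 2:
  Lat: 10′ + 9.4″ = 10.15667′; 61 + 10.15667/60 = 61.1692778
  S ⇒ negate
  Longitude: 1′ + 23.8″ = 1.39667′; 0 + 1.39667/60 = 0.0232778
  W → negative
Point 3:
  Lat: 89 + 23/60 + 18.5/3600 = 89.3884722
  N ⇒ keep positive
  λ: 120 + 43/60 + 23/3600 = 120.7230556
  hemisphere W, so the sign is −
Point 4:
  φ: 66 + 31.22/60 = 66.5203333
  S → negative
  Longitude: 29.058′ = 0.484300°; total 6.4843000
  W → negative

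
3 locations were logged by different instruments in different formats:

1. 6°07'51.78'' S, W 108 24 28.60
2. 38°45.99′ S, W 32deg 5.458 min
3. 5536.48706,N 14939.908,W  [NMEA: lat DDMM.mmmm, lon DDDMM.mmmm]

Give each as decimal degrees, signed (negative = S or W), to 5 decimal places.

1. -6.13105, -108.40794
2. -38.76650, -32.09097
3. 55.60812, -149.66513

Point 1:
  Lat: 6° + 7/60 + 51.78/3600 = 6 + 0.116667 + 0.014383 = 6.131050
  hemisphere S, so the sign is −
  λ: 24′ + 28.6″ = 24.47667′; 108 + 24.47667/60 = 108.407944
  W ⇒ negate
Point 2:
  Latitude: 45.99′ = 0.766500°; total 38.766500
  S → negative
  Lon: 5.458′ = 0.090967°; total 32.090967
  hemisphere W, so the sign is −
Point 3:
  Lat: degrees = first 2 digits = 55, minutes = 36.48706; 55 + 36.48706/60 = 55.608118
  N → positive
  Lon: degrees = first 3 digits = 149, minutes = 39.908; 149 + 39.908/60 = 149.665133
  hemisphere W, so the sign is −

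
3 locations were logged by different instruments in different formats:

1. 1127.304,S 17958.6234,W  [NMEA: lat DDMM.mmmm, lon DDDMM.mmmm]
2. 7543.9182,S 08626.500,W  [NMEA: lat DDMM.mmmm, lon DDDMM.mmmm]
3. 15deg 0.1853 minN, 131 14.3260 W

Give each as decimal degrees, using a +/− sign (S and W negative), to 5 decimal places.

Point 1:
  Latitude: degrees = first 2 digits = 11, minutes = 27.304; 11 + 27.304/60 = 11.455067
  S ⇒ negate
  λ: degrees = first 3 digits = 179, minutes = 58.6234; 179 + 58.6234/60 = 179.977057
  W ⇒ negate
Point 2:
  Lat: degrees = first 2 digits = 75, minutes = 43.9182; 75 + 43.9182/60 = 75.731970
  S → negative
  Lon: split at 3 digits → 086° and 26.5′; 86 + 26.5/60 = 86.441667
  W → negative
Point 3:
  φ: 15 + 0.1853/60 = 15.003088
  N ⇒ keep positive
  Lon: 14.326′ = 0.238767°; total 131.238767
  W → negative

1. -11.45507, -179.97706
2. -75.73197, -86.44167
3. 15.00309, -131.23877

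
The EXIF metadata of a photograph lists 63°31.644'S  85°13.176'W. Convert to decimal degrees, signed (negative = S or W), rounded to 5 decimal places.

-63.52740, -85.21960

φ: 63 + 31.644/60 = 63.527400
S ⇒ negate
Lon: 85 + 13.176/60 = 85.219600
W → negative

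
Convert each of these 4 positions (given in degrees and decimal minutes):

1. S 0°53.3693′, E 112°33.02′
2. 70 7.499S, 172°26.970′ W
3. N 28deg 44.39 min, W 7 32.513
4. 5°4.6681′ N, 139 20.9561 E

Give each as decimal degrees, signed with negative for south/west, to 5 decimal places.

Point 1:
  Lat: 0 + 53.3693/60 = 0.889488
  S ⇒ negate
  Lon: 33.02′ = 0.550333°; total 112.550333
  E ⇒ keep positive
Point 2:
  φ: 70 + 7.499/60 = 70.124983
  S → negative
  Longitude: 172 + 26.97/60 = 172.449500
  W → negative
Point 3:
  Latitude: 44.39′ = 0.739833°; total 28.739833
  N → positive
  Lon: 32.513′ = 0.541883°; total 7.541883
  W → negative
Point 4:
  Lat: 5 + 4.6681/60 = 5.077802
  N ⇒ keep positive
  Longitude: 20.9561′ = 0.349268°; total 139.349268
  E → positive

1. -0.88949, 112.55033
2. -70.12498, -172.44950
3. 28.73983, -7.54188
4. 5.07780, 139.34927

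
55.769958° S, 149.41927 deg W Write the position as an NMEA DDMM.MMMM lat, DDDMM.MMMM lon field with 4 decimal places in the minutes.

5546.1975,S / 14925.1562,W

φ: fractional part 0.769958 → 46.197480 minutes
λ: 149° + 0.419270 × 60 = 149° 25.156200′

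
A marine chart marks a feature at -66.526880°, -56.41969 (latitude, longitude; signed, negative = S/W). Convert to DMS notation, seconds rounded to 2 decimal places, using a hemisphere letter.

66°31′36.77″ S, 56°25′10.88″ W

Latitude is negative → S; |value| = 66.526880
Latitude: 0.526880° → 31.61280′; 0.61280 × 60 = 36.7680″
Longitude is negative → W; |value| = 56.419690
Lon: 0.419690 × 60 = 25.18140′ → 25′, remainder × 60 = 10.8840″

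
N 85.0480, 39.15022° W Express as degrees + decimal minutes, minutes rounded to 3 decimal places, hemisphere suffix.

85° 2.880′ N, 39° 9.013′ W

Latitude: fractional part 0.048000 → 2.88000 minutes
Longitude: fractional part 0.150220 → 9.01320 minutes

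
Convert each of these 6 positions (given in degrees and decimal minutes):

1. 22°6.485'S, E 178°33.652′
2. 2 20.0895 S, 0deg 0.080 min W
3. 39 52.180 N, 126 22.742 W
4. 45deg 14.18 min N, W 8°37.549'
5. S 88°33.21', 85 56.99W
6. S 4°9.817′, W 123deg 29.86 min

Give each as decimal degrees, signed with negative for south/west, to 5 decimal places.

Point 1:
  φ: 22 + 6.485/60 = 22.108083
  S → negative
  λ: 33.652′ = 0.560867°; total 178.560867
  E ⇒ keep positive
Point 2:
  Latitude: 20.0895′ = 0.334825°; total 2.334825
  hemisphere S, so the sign is −
  λ: 0.08′ = 0.001333°; total 0.001333
  W → negative
Point 3:
  Latitude: 52.18′ = 0.869667°; total 39.869667
  N ⇒ keep positive
  Longitude: 126 + 22.742/60 = 126.379033
  W → negative
Point 4:
  φ: 14.18′ = 0.236333°; total 45.236333
  N ⇒ keep positive
  Lon: 8 + 37.549/60 = 8.625817
  W ⇒ negate
Point 5:
  Lat: 88 + 33.21/60 = 88.553500
  hemisphere S, so the sign is −
  λ: 85 + 56.99/60 = 85.949833
  W → negative
Point 6:
  Lat: 4 + 9.817/60 = 4.163617
  hemisphere S, so the sign is −
  λ: 29.86′ = 0.497667°; total 123.497667
  W → negative

1. -22.10808, 178.56087
2. -2.33483, -0.00133
3. 39.86967, -126.37903
4. 45.23633, -8.62582
5. -88.55350, -85.94983
6. -4.16362, -123.49767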